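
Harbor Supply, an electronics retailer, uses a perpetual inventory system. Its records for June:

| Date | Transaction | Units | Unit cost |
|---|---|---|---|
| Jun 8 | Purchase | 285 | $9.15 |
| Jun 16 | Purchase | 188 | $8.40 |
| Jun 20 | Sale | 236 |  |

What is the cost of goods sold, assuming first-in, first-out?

COGS = $2,159.40

Jun 20, 236 sold [FIFO — oldest first]: 236 @ $9.15 = $2,159.40
Ending inventory: 49 @ $9.15 + 188 @ $8.40 = $2,027.55
Check: goods available $4,186.95 = COGS $2,159.40 + ending $2,027.55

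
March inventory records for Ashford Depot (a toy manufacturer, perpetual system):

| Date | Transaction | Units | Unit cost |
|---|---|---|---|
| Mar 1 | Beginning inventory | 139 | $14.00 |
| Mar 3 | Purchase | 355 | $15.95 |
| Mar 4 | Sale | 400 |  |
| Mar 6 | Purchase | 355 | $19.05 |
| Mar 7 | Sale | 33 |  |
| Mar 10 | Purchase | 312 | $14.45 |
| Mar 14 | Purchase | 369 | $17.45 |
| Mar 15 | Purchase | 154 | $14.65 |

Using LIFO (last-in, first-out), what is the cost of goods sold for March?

COGS = $6,920.90

Mar 4, 400 sold [LIFO — newest first]: 355 @ $15.95 + 45 @ $14.00 = $6,292.25
Mar 7, 33 sold [LIFO — newest first]: 33 @ $19.05 = $628.65
Total COGS = $6,292.25 + $628.65 = $6,920.90
Ending inventory: 94 @ $14.00 + 322 @ $19.05 + 312 @ $14.45 + 369 @ $17.45 + 154 @ $14.65 = $20,653.65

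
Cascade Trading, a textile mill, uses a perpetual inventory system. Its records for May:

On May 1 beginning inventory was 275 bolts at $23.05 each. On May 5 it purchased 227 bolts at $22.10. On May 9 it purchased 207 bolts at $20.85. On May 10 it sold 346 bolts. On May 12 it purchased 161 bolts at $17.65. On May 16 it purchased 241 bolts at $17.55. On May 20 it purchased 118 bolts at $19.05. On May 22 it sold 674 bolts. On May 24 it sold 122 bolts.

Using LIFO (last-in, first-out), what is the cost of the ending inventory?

Ending inventory = $2,005.35

May 10, 346 sold [LIFO — newest first]: 207 @ $20.85 + 139 @ $22.10 = $7,387.85
May 22, 674 sold [LIFO — newest first]: 118 @ $19.05 + 241 @ $17.55 + 161 @ $17.65 + 88 @ $22.10 + 66 @ $23.05 = $12,785.20
May 24, 122 sold [LIFO — newest first]: 122 @ $23.05 = $2,812.10
Total COGS = $7,387.85 + $12,785.20 + $2,812.10 = $22,985.15
Ending inventory: 87 @ $23.05 = $2,005.35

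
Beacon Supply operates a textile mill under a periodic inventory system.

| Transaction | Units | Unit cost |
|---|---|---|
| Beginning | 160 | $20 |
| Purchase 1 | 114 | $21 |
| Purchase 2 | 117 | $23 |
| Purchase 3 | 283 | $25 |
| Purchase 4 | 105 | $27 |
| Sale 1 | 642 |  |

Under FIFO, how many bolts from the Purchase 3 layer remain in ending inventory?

Sale 1 (642) [FIFO — oldest first]: 160 @ $20 + 114 @ $21 + 117 @ $23 + 251 @ $25 = $14,560
Ending inventory: 32 @ $25 + 105 @ $27 = $3,635
Check: goods available $18,195 = COGS $14,560 + ending $3,635

32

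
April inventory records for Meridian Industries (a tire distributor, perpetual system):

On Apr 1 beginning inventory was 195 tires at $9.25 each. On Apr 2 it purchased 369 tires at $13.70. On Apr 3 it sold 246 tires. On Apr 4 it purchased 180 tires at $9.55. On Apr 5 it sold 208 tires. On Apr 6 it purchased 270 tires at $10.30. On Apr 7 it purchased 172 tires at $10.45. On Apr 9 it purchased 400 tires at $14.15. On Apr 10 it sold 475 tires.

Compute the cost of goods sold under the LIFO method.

Apr 3, 246 sold [LIFO — newest first]: 246 @ $13.70 = $3,370.20
Apr 5, 208 sold [LIFO — newest first]: 180 @ $9.55 + 28 @ $13.70 = $2,102.60
Apr 10, 475 sold [LIFO — newest first]: 400 @ $14.15 + 75 @ $10.45 = $6,443.75
Total COGS = $3,370.20 + $2,102.60 + $6,443.75 = $11,916.55
Ending inventory: 195 @ $9.25 + 95 @ $13.70 + 270 @ $10.30 + 97 @ $10.45 = $6,899.90

COGS = $11,916.55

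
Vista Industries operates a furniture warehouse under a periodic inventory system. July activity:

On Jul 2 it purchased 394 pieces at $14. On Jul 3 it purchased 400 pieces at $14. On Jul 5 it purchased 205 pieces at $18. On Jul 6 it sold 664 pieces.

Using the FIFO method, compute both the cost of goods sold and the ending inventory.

Jul 6, 664 sold [FIFO — oldest first]: 394 @ $14 + 270 @ $14 = $9,296
Ending inventory: 130 @ $14 + 205 @ $18 = $5,510

COGS = $9,296; ending inventory = $5,510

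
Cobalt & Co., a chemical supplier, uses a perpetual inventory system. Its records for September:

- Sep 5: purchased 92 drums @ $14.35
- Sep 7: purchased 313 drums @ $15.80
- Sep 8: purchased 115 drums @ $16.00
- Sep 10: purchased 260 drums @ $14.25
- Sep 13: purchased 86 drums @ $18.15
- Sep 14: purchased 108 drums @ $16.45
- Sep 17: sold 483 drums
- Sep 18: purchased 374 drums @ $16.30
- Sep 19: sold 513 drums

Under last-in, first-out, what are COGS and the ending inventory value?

COGS = $15,816.10; ending inventory = $5,428.20

Sep 17, 483 sold [LIFO — newest first]: 108 @ $16.45 + 86 @ $18.15 + 260 @ $14.25 + 29 @ $16.00 = $7,506.50
Sep 19, 513 sold [LIFO — newest first]: 374 @ $16.30 + 86 @ $16.00 + 53 @ $15.80 = $8,309.60
Total COGS = $7,506.50 + $8,309.60 = $15,816.10
Ending inventory: 92 @ $14.35 + 260 @ $15.80 = $5,428.20
Check: goods available $21,244.30 = COGS $15,816.10 + ending $5,428.20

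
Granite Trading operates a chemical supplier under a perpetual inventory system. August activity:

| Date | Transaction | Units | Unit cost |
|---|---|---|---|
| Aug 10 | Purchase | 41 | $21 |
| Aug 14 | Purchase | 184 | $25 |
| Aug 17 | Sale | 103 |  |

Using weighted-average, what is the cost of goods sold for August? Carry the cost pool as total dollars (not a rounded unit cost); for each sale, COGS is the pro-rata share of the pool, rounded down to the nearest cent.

After Aug 10: 41 on hand, pool $861.00 (≈ $21.0000 each)
After Aug 14: 225 on hand, pool $5,461.00 (≈ $24.2711 each)
Aug 17, sell 103: 103/225 × $5,461.00 → $2,499.92
Ending inventory (cost pool remaining) = $2,961.08
Check: goods available $5,461.00 = COGS $2,499.92 + ending $2,961.08

COGS = $2,499.92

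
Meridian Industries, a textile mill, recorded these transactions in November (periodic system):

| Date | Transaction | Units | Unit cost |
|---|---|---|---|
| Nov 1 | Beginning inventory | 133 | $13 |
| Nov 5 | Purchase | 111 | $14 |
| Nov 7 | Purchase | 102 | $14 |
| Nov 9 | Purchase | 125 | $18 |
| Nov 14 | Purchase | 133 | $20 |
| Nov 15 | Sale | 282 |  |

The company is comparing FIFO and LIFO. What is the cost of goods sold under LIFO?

COGS = $5,246

FIFO COGS: 133 @ $13 + 111 @ $14 + 38 @ $14 = $3,815
LIFO COGS: 133 @ $20 + 125 @ $18 + 24 @ $14 = $5,246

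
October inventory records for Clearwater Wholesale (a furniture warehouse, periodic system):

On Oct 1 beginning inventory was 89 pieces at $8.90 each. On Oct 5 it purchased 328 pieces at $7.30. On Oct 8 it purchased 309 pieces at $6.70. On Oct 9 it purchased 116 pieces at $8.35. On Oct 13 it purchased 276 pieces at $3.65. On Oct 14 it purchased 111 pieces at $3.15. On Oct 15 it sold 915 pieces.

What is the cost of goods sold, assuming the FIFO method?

Oct 15, 915 sold [FIFO — oldest first]: 89 @ $8.90 + 328 @ $7.30 + 309 @ $6.70 + 116 @ $8.35 + 73 @ $3.65 = $6,491.85
Ending inventory: 203 @ $3.65 + 111 @ $3.15 = $1,090.60

COGS = $6,491.85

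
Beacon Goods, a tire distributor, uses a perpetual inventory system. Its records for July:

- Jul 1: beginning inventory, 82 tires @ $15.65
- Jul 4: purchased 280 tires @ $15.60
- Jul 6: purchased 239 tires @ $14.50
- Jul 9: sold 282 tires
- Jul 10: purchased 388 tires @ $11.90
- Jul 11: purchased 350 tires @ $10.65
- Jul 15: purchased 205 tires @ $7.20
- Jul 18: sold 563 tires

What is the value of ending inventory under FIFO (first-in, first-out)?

Ending inventory = $6,917.10

Jul 9, 282 sold [FIFO — oldest first]: 82 @ $15.65 + 200 @ $15.60 = $4,403.30
Jul 18, 563 sold [FIFO — oldest first]: 80 @ $15.60 + 239 @ $14.50 + 244 @ $11.90 = $7,617.10
Total COGS = $4,403.30 + $7,617.10 = $12,020.40
Ending inventory: 144 @ $11.90 + 350 @ $10.65 + 205 @ $7.20 = $6,917.10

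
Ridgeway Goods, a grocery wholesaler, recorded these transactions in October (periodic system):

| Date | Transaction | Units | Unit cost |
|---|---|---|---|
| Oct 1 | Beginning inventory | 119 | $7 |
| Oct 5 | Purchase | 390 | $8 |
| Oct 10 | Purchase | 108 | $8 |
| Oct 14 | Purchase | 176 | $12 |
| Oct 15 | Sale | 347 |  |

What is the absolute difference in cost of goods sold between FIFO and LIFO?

FIFO COGS: 119 @ $7 + 228 @ $8 = $2,657
LIFO COGS: 176 @ $12 + 108 @ $8 + 63 @ $8 = $3,480
Difference = |$2,657 − $3,480| = $823

$823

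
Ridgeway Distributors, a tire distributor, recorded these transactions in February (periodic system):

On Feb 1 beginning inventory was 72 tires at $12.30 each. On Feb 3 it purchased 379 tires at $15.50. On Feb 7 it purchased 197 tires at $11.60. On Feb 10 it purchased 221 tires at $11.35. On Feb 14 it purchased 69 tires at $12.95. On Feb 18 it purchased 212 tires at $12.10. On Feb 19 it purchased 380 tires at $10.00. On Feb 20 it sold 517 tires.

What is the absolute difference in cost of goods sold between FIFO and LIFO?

$2,068.00

FIFO COGS: 72 @ $12.30 + 379 @ $15.50 + 66 @ $11.60 = $7,525.70
LIFO COGS: 380 @ $10.00 + 137 @ $12.10 = $5,457.70
Difference = |$7,525.70 − $5,457.70| = $2,068.00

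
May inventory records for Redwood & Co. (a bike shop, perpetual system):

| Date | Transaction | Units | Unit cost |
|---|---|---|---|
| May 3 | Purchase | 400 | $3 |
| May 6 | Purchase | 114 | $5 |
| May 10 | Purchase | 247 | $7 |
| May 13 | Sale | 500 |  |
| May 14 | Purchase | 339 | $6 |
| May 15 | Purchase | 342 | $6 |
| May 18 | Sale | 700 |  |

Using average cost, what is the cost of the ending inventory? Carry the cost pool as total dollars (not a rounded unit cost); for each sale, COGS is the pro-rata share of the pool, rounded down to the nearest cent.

Ending inventory = $1,357.99

After May 3: 400 on hand, pool $1,200.00 (≈ $3.0000 each)
After May 6: 514 on hand, pool $1,770.00 (≈ $3.4436 each)
After May 10: 761 on hand, pool $3,499.00 (≈ $4.5979 each)
May 13, sell 500: 500/761 × $3,499.00 → $2,298.94
After May 14: 600 on hand, pool $3,234.06 (≈ $5.3901 each)
After May 15: 942 on hand, pool $5,286.06 (≈ $5.6115 each)
May 18, sell 700: 700/942 × $5,286.06 → $3,928.07
Total COGS = $2,298.94 + $3,928.07 = $6,227.01
Ending inventory (cost pool remaining) = $1,357.99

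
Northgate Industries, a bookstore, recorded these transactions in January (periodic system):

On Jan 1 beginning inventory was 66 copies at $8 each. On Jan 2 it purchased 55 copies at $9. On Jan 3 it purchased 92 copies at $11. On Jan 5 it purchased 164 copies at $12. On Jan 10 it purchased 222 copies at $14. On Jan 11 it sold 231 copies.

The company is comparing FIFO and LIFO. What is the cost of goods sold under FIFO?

FIFO COGS: 66 @ $8 + 55 @ $9 + 92 @ $11 + 18 @ $12 = $2,251
LIFO COGS: 222 @ $14 + 9 @ $12 = $3,216

COGS = $2,251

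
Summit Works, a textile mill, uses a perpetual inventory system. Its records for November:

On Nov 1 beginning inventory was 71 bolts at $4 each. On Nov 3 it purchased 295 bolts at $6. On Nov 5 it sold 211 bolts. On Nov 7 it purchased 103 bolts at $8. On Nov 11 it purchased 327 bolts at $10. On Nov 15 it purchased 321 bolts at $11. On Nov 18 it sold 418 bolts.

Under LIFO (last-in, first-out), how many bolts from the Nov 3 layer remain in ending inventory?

Nov 5, 211 sold [LIFO — newest first]: 211 @ $6 = $1,266
Nov 18, 418 sold [LIFO — newest first]: 321 @ $11 + 97 @ $10 = $4,501
Total COGS = $1,266 + $4,501 = $5,767
Ending inventory: 71 @ $4 + 84 @ $6 + 103 @ $8 + 230 @ $10 = $3,912
Check: goods available $9,679 = COGS $5,767 + ending $3,912

84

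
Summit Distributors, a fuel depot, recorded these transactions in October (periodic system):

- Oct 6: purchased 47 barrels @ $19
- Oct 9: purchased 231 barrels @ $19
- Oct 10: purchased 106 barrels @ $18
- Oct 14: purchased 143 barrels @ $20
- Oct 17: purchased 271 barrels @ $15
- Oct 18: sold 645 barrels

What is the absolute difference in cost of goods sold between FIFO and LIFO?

FIFO COGS: 47 @ $19 + 231 @ $19 + 106 @ $18 + 143 @ $20 + 118 @ $15 = $11,820
LIFO COGS: 271 @ $15 + 143 @ $20 + 106 @ $18 + 125 @ $19 = $11,208
Difference = |$11,820 − $11,208| = $612

$612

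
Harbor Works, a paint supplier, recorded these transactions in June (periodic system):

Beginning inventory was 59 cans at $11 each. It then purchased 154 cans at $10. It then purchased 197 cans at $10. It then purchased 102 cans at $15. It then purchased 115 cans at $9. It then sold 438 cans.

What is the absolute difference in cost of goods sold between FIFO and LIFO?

FIFO COGS: 59 @ $11 + 154 @ $10 + 197 @ $10 + 28 @ $15 = $4,579
LIFO COGS: 115 @ $9 + 102 @ $15 + 197 @ $10 + 24 @ $10 = $4,775
Difference = |$4,579 − $4,775| = $196

$196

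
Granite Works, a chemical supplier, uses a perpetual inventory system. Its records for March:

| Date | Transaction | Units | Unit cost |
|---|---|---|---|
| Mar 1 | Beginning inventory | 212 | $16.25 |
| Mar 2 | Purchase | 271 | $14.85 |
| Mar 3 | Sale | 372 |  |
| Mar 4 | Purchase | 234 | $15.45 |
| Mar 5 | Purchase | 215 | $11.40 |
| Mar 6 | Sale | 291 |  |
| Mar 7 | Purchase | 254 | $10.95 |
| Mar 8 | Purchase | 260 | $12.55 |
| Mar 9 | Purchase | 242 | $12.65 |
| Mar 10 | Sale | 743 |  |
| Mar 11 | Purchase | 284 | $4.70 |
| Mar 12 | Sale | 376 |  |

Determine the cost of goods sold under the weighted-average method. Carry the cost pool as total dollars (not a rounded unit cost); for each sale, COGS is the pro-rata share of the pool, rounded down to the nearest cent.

After Mar 1: 212 on hand, pool $3,445.00 (≈ $16.2500 each)
After Mar 2: 483 on hand, pool $7,469.35 (≈ $15.4645 each)
Mar 3, sell 372: 372/483 × $7,469.35 → $5,752.79
After Mar 4: 345 on hand, pool $5,331.86 (≈ $15.4547 each)
After Mar 5: 560 on hand, pool $7,782.86 (≈ $13.8980 each)
Mar 6, sell 291: 291/560 × $7,782.86 → $4,044.30
After Mar 7: 523 on hand, pool $6,519.86 (≈ $12.4663 each)
After Mar 8: 783 on hand, pool $9,782.86 (≈ $12.4941 each)
After Mar 9: 1025 on hand, pool $12,844.16 (≈ $12.5309 each)
Mar 10, sell 743: 743/1025 × $12,844.16 → $9,310.44
After Mar 11: 566 on hand, pool $4,868.52 (≈ $8.6016 each)
Mar 12, sell 376: 376/566 × $4,868.52 → $3,234.21
Total COGS = $5,752.79 + $4,044.30 + $9,310.44 + $3,234.21 = $22,341.74
Ending inventory (cost pool remaining) = $1,634.31

COGS = $22,341.74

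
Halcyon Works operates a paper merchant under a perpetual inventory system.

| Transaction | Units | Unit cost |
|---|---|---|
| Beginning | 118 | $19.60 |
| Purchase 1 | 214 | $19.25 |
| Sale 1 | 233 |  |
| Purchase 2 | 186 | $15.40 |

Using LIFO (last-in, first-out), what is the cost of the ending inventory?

Sale 1 (233) [LIFO — newest first]: 214 @ $19.25 + 19 @ $19.60 = $4,491.90
Ending inventory: 99 @ $19.60 + 186 @ $15.40 = $4,804.80
Check: goods available $9,296.70 = COGS $4,491.90 + ending $4,804.80

Ending inventory = $4,804.80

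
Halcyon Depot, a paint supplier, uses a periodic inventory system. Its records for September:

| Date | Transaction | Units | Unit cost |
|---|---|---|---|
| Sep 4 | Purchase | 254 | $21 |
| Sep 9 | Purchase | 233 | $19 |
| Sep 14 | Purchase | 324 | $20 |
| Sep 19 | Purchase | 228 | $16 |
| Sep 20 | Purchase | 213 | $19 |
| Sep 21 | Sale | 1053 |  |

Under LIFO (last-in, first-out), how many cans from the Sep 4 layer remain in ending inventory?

199

Sep 21, 1053 sold [LIFO — newest first]: 213 @ $19 + 228 @ $16 + 324 @ $20 + 233 @ $19 + 55 @ $21 = $19,757
Ending inventory: 199 @ $21 = $4,179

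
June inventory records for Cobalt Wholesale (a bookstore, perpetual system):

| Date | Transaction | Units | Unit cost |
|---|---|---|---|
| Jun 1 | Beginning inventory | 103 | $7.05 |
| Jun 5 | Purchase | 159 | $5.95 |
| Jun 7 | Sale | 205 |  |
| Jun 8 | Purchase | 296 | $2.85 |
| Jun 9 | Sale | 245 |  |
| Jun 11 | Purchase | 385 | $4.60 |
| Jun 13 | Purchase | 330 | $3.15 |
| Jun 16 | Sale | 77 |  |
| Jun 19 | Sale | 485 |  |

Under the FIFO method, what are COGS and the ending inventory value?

COGS = $4,504.15; ending inventory = $822.15

Jun 7, 205 sold [FIFO — oldest first]: 103 @ $7.05 + 102 @ $5.95 = $1,333.05
Jun 9, 245 sold [FIFO — oldest first]: 57 @ $5.95 + 188 @ $2.85 = $874.95
Jun 16, 77 sold [FIFO — oldest first]: 77 @ $2.85 = $219.45
Jun 19, 485 sold [FIFO — oldest first]: 31 @ $2.85 + 385 @ $4.60 + 69 @ $3.15 = $2,076.70
Total COGS = $1,333.05 + $874.95 + $219.45 + $2,076.70 = $4,504.15
Ending inventory: 261 @ $3.15 = $822.15
Check: goods available $5,326.30 = COGS $4,504.15 + ending $822.15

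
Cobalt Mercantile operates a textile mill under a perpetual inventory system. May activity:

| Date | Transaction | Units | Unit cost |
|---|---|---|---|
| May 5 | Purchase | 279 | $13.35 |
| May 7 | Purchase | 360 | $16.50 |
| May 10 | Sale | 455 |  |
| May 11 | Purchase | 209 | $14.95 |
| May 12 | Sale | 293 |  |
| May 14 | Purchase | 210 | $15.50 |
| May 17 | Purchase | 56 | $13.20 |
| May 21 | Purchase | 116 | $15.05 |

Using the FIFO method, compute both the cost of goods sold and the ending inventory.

COGS = $11,294.20; ending inventory = $7,235.00

May 10, 455 sold [FIFO — oldest first]: 279 @ $13.35 + 176 @ $16.50 = $6,628.65
May 12, 293 sold [FIFO — oldest first]: 184 @ $16.50 + 109 @ $14.95 = $4,665.55
Total COGS = $6,628.65 + $4,665.55 = $11,294.20
Ending inventory: 100 @ $14.95 + 210 @ $15.50 + 56 @ $13.20 + 116 @ $15.05 = $7,235.00
Check: goods available $18,529.20 = COGS $11,294.20 + ending $7,235.00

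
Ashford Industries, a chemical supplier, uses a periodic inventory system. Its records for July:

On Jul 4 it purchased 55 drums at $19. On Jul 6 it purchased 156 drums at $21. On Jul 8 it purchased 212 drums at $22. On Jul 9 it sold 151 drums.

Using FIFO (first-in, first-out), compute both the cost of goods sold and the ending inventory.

COGS = $3,061; ending inventory = $5,924

Jul 9, 151 sold [FIFO — oldest first]: 55 @ $19 + 96 @ $21 = $3,061
Ending inventory: 60 @ $21 + 212 @ $22 = $5,924
Check: goods available $8,985 = COGS $3,061 + ending $5,924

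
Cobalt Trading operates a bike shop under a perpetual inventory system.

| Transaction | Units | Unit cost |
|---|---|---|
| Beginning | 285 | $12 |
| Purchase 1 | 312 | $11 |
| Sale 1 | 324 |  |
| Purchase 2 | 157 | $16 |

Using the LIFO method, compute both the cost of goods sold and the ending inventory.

COGS = $3,576; ending inventory = $5,788

Sale 1 (324) [LIFO — newest first]: 312 @ $11 + 12 @ $12 = $3,576
Ending inventory: 273 @ $12 + 157 @ $16 = $5,788
Check: goods available $9,364 = COGS $3,576 + ending $5,788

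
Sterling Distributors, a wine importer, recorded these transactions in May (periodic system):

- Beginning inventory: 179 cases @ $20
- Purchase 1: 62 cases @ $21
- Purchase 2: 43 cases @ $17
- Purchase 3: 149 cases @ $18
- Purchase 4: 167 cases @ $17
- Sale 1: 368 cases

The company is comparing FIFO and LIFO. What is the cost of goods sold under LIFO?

FIFO COGS: 179 @ $20 + 62 @ $21 + 43 @ $17 + 84 @ $18 = $7,125
LIFO COGS: 167 @ $17 + 149 @ $18 + 43 @ $17 + 9 @ $21 = $6,441

COGS = $6,441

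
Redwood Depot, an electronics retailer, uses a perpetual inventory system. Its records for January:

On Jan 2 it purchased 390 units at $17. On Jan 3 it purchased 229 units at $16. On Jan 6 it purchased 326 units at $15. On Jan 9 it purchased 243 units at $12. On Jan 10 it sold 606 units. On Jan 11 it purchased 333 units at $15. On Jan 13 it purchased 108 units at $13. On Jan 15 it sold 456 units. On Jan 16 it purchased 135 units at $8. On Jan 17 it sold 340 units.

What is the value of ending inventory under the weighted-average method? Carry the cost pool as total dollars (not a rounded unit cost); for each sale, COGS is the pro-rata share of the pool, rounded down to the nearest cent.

After Jan 2: 390 on hand, pool $6,630.00 (≈ $17.0000 each)
After Jan 3: 619 on hand, pool $10,294.00 (≈ $16.6300 each)
After Jan 6: 945 on hand, pool $15,184.00 (≈ $16.0677 each)
After Jan 9: 1188 on hand, pool $18,100.00 (≈ $15.2357 each)
Jan 10, sell 606: 606/1188 × $18,100.00 → $9,232.82
After Jan 11: 915 on hand, pool $13,862.18 (≈ $15.1499 each)
After Jan 13: 1023 on hand, pool $15,266.18 (≈ $14.9230 each)
Jan 15, sell 456: 456/1023 × $15,266.18 → $6,804.86
After Jan 16: 702 on hand, pool $9,541.32 (≈ $13.5916 each)
Jan 17, sell 340: 340/702 × $9,541.32 → $4,621.15
Total COGS = $9,232.82 + $6,804.86 + $4,621.15 = $20,658.83
Ending inventory (cost pool remaining) = $4,920.17

Ending inventory = $4,920.17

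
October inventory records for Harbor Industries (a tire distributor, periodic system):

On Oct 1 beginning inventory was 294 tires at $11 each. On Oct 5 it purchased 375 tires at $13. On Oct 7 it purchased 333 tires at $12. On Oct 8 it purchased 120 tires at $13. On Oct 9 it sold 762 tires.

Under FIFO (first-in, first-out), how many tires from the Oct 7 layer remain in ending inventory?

Oct 9, 762 sold [FIFO — oldest first]: 294 @ $11 + 375 @ $13 + 93 @ $12 = $9,225
Ending inventory: 240 @ $12 + 120 @ $13 = $4,440
Check: goods available $13,665 = COGS $9,225 + ending $4,440

240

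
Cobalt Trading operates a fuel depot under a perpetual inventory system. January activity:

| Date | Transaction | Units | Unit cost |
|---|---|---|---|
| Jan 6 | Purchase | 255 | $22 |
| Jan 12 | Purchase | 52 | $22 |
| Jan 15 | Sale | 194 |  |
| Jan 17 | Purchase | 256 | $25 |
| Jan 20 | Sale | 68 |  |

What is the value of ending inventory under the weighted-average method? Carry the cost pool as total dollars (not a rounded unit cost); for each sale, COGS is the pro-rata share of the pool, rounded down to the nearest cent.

After Jan 6: 255 on hand, pool $5,610.00 (≈ $22.0000 each)
After Jan 12: 307 on hand, pool $6,754.00 (≈ $22.0000 each)
Jan 15, sell 194: 194/307 × $6,754.00 → $4,268.00
After Jan 17: 369 on hand, pool $8,886.00 (≈ $24.0813 each)
Jan 20, sell 68: 68/369 × $8,886.00 → $1,637.52
Total COGS = $4,268.00 + $1,637.52 = $5,905.52
Ending inventory (cost pool remaining) = $7,248.48

Ending inventory = $7,248.48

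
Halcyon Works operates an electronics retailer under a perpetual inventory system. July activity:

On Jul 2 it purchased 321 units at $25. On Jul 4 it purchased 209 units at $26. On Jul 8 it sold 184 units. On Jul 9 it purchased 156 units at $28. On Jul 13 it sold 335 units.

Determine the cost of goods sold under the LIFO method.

COGS = $13,652

Jul 8, 184 sold [LIFO — newest first]: 184 @ $26 = $4,784
Jul 13, 335 sold [LIFO — newest first]: 156 @ $28 + 25 @ $26 + 154 @ $25 = $8,868
Total COGS = $4,784 + $8,868 = $13,652
Ending inventory: 167 @ $25 = $4,175
Check: goods available $17,827 = COGS $13,652 + ending $4,175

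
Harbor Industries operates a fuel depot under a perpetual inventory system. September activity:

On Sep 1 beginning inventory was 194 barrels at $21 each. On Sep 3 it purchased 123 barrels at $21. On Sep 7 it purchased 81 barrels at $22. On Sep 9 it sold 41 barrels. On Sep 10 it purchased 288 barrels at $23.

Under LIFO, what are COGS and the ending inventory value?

COGS = $902; ending inventory = $14,161

Sep 9, 41 sold [LIFO — newest first]: 41 @ $22 = $902
Ending inventory: 194 @ $21 + 123 @ $21 + 40 @ $22 + 288 @ $23 = $14,161
Check: goods available $15,063 = COGS $902 + ending $14,161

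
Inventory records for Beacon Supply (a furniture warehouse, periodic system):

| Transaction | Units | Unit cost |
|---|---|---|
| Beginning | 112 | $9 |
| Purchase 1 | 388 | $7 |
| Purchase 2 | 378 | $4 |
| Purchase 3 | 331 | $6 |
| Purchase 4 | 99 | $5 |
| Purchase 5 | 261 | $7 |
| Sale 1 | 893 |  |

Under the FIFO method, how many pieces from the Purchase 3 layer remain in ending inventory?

Sale 1 (893) [FIFO — oldest first]: 112 @ $9 + 388 @ $7 + 378 @ $4 + 15 @ $6 = $5,326
Ending inventory: 316 @ $6 + 99 @ $5 + 261 @ $7 = $4,218

316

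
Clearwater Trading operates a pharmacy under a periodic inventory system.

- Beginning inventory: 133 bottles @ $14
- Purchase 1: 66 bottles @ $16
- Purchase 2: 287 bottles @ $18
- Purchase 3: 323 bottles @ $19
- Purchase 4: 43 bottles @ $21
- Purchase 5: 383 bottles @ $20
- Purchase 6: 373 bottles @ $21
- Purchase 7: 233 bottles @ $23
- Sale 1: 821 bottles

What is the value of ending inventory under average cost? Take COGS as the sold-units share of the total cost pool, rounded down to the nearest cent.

Ending inventory = $19,932.39

Sale 1, sell 821: 821/1841 × $35,976.00 → $16,043.61
Ending inventory (cost pool remaining) = $19,932.39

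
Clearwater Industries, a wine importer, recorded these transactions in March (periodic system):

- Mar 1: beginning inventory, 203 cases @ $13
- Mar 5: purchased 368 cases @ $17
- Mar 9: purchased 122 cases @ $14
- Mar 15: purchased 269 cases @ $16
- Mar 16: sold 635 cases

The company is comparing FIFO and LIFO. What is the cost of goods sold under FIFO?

FIFO COGS: 203 @ $13 + 368 @ $17 + 64 @ $14 = $9,791
LIFO COGS: 269 @ $16 + 122 @ $14 + 244 @ $17 = $10,160

COGS = $9,791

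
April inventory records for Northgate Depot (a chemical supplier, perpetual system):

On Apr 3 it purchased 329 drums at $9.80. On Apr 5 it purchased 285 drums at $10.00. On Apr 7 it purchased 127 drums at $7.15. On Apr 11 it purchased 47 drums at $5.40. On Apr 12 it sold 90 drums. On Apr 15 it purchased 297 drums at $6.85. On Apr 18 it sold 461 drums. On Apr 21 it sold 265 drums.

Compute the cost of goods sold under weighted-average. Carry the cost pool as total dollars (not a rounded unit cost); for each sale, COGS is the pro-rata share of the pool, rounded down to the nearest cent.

COGS = $6,987.63

After Apr 3: 329 on hand, pool $3,224.20 (≈ $9.8000 each)
After Apr 5: 614 on hand, pool $6,074.20 (≈ $9.8928 each)
After Apr 7: 741 on hand, pool $6,982.25 (≈ $9.4227 each)
After Apr 11: 788 on hand, pool $7,236.05 (≈ $9.1828 each)
Apr 12, sell 90: 90/788 × $7,236.05 → $826.45
After Apr 15: 995 on hand, pool $8,444.05 (≈ $8.4865 each)
Apr 18, sell 461: 461/995 × $8,444.05 → $3,912.26
Apr 21, sell 265: 265/534 × $4,531.79 → $2,248.92
Total COGS = $826.45 + $3,912.26 + $2,248.92 = $6,987.63
Ending inventory (cost pool remaining) = $2,282.87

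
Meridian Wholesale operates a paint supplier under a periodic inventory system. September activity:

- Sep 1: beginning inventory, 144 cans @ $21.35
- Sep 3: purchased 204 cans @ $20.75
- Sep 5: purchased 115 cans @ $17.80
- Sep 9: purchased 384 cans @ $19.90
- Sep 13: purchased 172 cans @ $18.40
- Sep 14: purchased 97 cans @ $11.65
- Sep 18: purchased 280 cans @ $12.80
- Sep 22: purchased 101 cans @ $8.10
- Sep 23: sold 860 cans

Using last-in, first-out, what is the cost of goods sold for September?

COGS = $12,875.95

Sep 23, 860 sold [LIFO — newest first]: 101 @ $8.10 + 280 @ $12.80 + 97 @ $11.65 + 172 @ $18.40 + 210 @ $19.90 = $12,875.95
Ending inventory: 144 @ $21.35 + 204 @ $20.75 + 115 @ $17.80 + 174 @ $19.90 = $12,817.00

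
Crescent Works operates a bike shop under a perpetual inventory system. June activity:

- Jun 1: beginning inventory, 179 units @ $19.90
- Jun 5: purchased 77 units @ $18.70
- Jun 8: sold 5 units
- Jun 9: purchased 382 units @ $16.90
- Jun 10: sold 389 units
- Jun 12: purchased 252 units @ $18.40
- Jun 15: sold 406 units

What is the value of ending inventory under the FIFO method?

Ending inventory = $1,656.00

Jun 8, 5 sold [FIFO — oldest first]: 5 @ $19.90 = $99.50
Jun 10, 389 sold [FIFO — oldest first]: 174 @ $19.90 + 77 @ $18.70 + 138 @ $16.90 = $7,234.70
Jun 15, 406 sold [FIFO — oldest first]: 244 @ $16.90 + 162 @ $18.40 = $7,104.40
Total COGS = $99.50 + $7,234.70 + $7,104.40 = $14,438.60
Ending inventory: 90 @ $18.40 = $1,656.00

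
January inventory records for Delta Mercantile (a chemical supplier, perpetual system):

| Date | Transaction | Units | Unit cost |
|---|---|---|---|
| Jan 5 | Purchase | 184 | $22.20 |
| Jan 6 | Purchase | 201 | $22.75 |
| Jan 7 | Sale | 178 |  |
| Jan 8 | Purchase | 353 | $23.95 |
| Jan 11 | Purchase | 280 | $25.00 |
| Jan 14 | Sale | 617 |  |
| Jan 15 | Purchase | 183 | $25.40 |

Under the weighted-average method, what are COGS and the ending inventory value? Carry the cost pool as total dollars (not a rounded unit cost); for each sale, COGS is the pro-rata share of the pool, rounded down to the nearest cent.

COGS = $18,773.38; ending inventory = $9,986.72

After Jan 5: 184 on hand, pool $4,084.80 (≈ $22.2000 each)
After Jan 6: 385 on hand, pool $8,657.55 (≈ $22.4871 each)
Jan 7, sell 178: 178/385 × $8,657.55 → $4,002.71
After Jan 8: 560 on hand, pool $13,109.19 (≈ $23.4093 each)
After Jan 11: 840 on hand, pool $20,109.19 (≈ $23.9395 each)
Jan 14, sell 617: 617/840 × $20,109.19 → $14,770.67
After Jan 15: 406 on hand, pool $9,986.72 (≈ $24.5978 each)
Total COGS = $4,002.71 + $14,770.67 = $18,773.38
Ending inventory (cost pool remaining) = $9,986.72
Check: goods available $28,760.10 = COGS $18,773.38 + ending $9,986.72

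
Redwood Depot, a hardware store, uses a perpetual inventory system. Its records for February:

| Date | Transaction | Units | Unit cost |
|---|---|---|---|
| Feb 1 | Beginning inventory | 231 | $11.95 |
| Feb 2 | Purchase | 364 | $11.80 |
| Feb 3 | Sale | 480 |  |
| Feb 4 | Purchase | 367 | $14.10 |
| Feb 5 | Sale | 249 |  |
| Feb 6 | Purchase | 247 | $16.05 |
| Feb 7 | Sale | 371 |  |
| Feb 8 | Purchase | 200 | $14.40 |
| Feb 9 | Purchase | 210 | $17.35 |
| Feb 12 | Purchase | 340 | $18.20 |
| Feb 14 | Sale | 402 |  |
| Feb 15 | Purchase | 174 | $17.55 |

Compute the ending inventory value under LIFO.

Feb 3, 480 sold [LIFO — newest first]: 364 @ $11.80 + 116 @ $11.95 = $5,681.40
Feb 5, 249 sold [LIFO — newest first]: 249 @ $14.10 = $3,510.90
Feb 7, 371 sold [LIFO — newest first]: 247 @ $16.05 + 118 @ $14.10 + 6 @ $11.95 = $5,699.85
Feb 14, 402 sold [LIFO — newest first]: 340 @ $18.20 + 62 @ $17.35 = $7,263.70
Total COGS = $5,681.40 + $3,510.90 + $5,699.85 + $7,263.70 = $22,155.85
Ending inventory: 109 @ $11.95 + 200 @ $14.40 + 148 @ $17.35 + 174 @ $17.55 = $9,804.05
Check: goods available $31,959.90 = COGS $22,155.85 + ending $9,804.05

Ending inventory = $9,804.05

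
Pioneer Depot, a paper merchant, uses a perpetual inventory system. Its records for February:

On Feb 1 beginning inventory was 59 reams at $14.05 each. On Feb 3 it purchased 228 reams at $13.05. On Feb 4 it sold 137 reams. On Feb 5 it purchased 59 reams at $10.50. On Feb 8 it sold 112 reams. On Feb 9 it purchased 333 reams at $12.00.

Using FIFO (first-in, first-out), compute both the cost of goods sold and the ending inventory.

Feb 4, 137 sold [FIFO — oldest first]: 59 @ $14.05 + 78 @ $13.05 = $1,846.85
Feb 8, 112 sold [FIFO — oldest first]: 112 @ $13.05 = $1,461.60
Total COGS = $1,846.85 + $1,461.60 = $3,308.45
Ending inventory: 38 @ $13.05 + 59 @ $10.50 + 333 @ $12.00 = $5,111.40

COGS = $3,308.45; ending inventory = $5,111.40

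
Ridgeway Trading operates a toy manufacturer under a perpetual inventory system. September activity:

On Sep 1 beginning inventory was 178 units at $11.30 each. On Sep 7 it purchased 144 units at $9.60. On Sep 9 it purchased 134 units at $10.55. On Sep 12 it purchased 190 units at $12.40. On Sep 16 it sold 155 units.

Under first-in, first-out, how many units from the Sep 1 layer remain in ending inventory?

Sep 16, 155 sold [FIFO — oldest first]: 155 @ $11.30 = $1,751.50
Ending inventory: 23 @ $11.30 + 144 @ $9.60 + 134 @ $10.55 + 190 @ $12.40 = $5,412.00
Check: goods available $7,163.50 = COGS $1,751.50 + ending $5,412.00

23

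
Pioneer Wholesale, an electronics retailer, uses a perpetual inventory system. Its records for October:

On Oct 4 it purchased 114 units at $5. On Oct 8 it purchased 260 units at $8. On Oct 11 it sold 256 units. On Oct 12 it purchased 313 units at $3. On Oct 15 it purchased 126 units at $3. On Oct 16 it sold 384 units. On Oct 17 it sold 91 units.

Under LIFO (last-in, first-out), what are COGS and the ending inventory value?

Oct 11, 256 sold [LIFO — newest first]: 256 @ $8 = $2,048
Oct 16, 384 sold [LIFO — newest first]: 126 @ $3 + 258 @ $3 = $1,152
Oct 17, 91 sold [LIFO — newest first]: 55 @ $3 + 4 @ $8 + 32 @ $5 = $357
Total COGS = $2,048 + $1,152 + $357 = $3,557
Ending inventory: 82 @ $5 = $410
Check: goods available $3,967 = COGS $3,557 + ending $410

COGS = $3,557; ending inventory = $410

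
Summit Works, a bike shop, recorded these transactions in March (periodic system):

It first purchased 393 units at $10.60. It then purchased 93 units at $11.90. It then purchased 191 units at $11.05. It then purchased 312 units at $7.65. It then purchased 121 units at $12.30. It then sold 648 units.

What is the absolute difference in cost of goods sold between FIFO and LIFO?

FIFO COGS: 393 @ $10.60 + 93 @ $11.90 + 162 @ $11.05 = $7,062.60
LIFO COGS: 121 @ $12.30 + 312 @ $7.65 + 191 @ $11.05 + 24 @ $11.90 = $6,271.25
Difference = |$7,062.60 − $6,271.25| = $791.35

$791.35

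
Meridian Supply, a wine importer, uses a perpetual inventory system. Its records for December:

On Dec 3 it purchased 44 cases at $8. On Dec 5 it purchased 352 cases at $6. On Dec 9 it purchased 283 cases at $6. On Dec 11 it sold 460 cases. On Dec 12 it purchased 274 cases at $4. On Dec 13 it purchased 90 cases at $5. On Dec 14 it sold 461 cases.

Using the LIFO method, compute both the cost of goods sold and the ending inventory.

COGS = $4,888; ending inventory = $820

Dec 11, 460 sold [LIFO — newest first]: 283 @ $6 + 177 @ $6 = $2,760
Dec 14, 461 sold [LIFO — newest first]: 90 @ $5 + 274 @ $4 + 97 @ $6 = $2,128
Total COGS = $2,760 + $2,128 = $4,888
Ending inventory: 44 @ $8 + 78 @ $6 = $820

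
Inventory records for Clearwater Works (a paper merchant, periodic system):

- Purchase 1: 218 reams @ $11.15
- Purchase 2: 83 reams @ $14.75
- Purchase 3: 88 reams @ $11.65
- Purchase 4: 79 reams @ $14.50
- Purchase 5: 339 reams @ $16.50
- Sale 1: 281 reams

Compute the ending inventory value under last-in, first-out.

Sale 1 (281) [LIFO — newest first]: 281 @ $16.50 = $4,636.50
Ending inventory: 218 @ $11.15 + 83 @ $14.75 + 88 @ $11.65 + 79 @ $14.50 + 58 @ $16.50 = $6,782.65

Ending inventory = $6,782.65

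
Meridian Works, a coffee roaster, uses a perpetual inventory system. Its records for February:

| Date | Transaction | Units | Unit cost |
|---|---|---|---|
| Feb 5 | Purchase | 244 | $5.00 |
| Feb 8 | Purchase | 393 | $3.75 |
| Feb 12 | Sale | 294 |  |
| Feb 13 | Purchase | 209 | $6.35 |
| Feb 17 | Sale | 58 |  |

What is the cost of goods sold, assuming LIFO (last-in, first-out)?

Feb 12, 294 sold [LIFO — newest first]: 294 @ $3.75 = $1,102.50
Feb 17, 58 sold [LIFO — newest first]: 58 @ $6.35 = $368.30
Total COGS = $1,102.50 + $368.30 = $1,470.80
Ending inventory: 244 @ $5.00 + 99 @ $3.75 + 151 @ $6.35 = $2,550.10
Check: goods available $4,020.90 = COGS $1,470.80 + ending $2,550.10

COGS = $1,470.80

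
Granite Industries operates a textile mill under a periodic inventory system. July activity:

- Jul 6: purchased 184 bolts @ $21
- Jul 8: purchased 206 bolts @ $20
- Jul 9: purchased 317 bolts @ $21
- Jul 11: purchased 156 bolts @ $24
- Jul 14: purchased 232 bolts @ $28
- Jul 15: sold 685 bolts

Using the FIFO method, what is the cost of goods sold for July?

COGS = $14,179

Jul 15, 685 sold [FIFO — oldest first]: 184 @ $21 + 206 @ $20 + 295 @ $21 = $14,179
Ending inventory: 22 @ $21 + 156 @ $24 + 232 @ $28 = $10,702
Check: goods available $24,881 = COGS $14,179 + ending $10,702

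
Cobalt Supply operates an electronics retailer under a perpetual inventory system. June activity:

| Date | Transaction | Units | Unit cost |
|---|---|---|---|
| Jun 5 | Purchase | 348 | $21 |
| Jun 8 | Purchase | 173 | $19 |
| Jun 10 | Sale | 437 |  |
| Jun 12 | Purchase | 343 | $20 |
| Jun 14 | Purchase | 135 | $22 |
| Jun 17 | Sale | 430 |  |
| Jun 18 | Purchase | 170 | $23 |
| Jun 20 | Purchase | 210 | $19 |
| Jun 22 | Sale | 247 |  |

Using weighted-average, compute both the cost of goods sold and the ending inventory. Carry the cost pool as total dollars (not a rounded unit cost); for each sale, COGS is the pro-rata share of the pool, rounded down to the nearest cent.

COGS = $22,833.47; ending inventory = $5,491.53

After Jun 5: 348 on hand, pool $7,308.00 (≈ $21.0000 each)
After Jun 8: 521 on hand, pool $10,595.00 (≈ $20.3359 each)
Jun 10, sell 437: 437/521 × $10,595.00 → $8,886.78
After Jun 12: 427 on hand, pool $8,568.22 (≈ $20.0661 each)
After Jun 14: 562 on hand, pool $11,538.22 (≈ $20.5306 each)
Jun 17, sell 430: 430/562 × $11,538.22 → $8,828.17
After Jun 18: 302 on hand, pool $6,620.05 (≈ $21.9207 each)
After Jun 20: 512 on hand, pool $10,610.05 (≈ $20.7228 each)
Jun 22, sell 247: 247/512 × $10,610.05 → $5,118.52
Total COGS = $8,886.78 + $8,828.17 + $5,118.52 = $22,833.47
Ending inventory (cost pool remaining) = $5,491.53
Check: goods available $28,325.00 = COGS $22,833.47 + ending $5,491.53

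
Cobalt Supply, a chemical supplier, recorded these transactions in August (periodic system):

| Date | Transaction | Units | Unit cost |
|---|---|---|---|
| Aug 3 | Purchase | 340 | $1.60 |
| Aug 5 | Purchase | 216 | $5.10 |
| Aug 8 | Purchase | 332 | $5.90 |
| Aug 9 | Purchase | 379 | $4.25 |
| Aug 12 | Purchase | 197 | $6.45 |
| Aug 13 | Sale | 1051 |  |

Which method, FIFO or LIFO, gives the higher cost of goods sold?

FIFO COGS: 340 @ $1.60 + 216 @ $5.10 + 332 @ $5.90 + 163 @ $4.25 = $4,297.15
LIFO COGS: 197 @ $6.45 + 379 @ $4.25 + 332 @ $5.90 + 143 @ $5.10 = $5,569.50

LIFO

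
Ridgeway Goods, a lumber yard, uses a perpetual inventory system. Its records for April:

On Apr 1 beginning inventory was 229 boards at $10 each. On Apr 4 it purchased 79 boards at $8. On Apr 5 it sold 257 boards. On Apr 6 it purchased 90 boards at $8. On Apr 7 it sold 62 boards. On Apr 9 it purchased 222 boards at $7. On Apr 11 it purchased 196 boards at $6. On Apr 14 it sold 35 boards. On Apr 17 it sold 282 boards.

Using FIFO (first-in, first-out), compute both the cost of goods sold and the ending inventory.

Apr 5, 257 sold [FIFO — oldest first]: 229 @ $10 + 28 @ $8 = $2,514
Apr 7, 62 sold [FIFO — oldest first]: 51 @ $8 + 11 @ $8 = $496
Apr 14, 35 sold [FIFO — oldest first]: 35 @ $8 = $280
Apr 17, 282 sold [FIFO — oldest first]: 44 @ $8 + 222 @ $7 + 16 @ $6 = $2,002
Total COGS = $2,514 + $496 + $280 + $2,002 = $5,292
Ending inventory: 180 @ $6 = $1,080

COGS = $5,292; ending inventory = $1,080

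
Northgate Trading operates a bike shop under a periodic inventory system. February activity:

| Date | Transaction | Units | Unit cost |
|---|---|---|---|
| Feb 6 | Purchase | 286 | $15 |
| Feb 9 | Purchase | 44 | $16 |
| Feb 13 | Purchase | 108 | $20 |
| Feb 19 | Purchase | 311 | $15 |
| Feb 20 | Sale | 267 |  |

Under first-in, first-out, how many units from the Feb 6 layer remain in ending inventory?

19

Feb 20, 267 sold [FIFO — oldest first]: 267 @ $15 = $4,005
Ending inventory: 19 @ $15 + 44 @ $16 + 108 @ $20 + 311 @ $15 = $7,814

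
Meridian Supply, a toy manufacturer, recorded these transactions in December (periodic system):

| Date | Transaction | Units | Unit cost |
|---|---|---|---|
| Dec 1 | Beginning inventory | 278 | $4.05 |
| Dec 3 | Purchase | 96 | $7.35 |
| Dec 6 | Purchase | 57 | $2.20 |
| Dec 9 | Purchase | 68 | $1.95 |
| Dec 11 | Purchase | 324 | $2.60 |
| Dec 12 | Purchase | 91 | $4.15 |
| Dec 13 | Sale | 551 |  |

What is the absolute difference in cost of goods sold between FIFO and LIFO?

$665.80

FIFO COGS: 278 @ $4.05 + 96 @ $7.35 + 57 @ $2.20 + 68 @ $1.95 + 52 @ $2.60 = $2,224.70
LIFO COGS: 91 @ $4.15 + 324 @ $2.60 + 68 @ $1.95 + 57 @ $2.20 + 11 @ $7.35 = $1,558.90
Difference = |$2,224.70 − $1,558.90| = $665.80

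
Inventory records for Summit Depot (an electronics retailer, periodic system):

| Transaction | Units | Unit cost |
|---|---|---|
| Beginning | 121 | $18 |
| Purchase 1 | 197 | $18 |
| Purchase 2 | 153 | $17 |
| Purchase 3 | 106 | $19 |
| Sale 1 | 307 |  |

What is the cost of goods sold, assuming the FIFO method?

Sale 1 (307) [FIFO — oldest first]: 121 @ $18 + 186 @ $18 = $5,526
Ending inventory: 11 @ $18 + 153 @ $17 + 106 @ $19 = $4,813
Check: goods available $10,339 = COGS $5,526 + ending $4,813

COGS = $5,526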